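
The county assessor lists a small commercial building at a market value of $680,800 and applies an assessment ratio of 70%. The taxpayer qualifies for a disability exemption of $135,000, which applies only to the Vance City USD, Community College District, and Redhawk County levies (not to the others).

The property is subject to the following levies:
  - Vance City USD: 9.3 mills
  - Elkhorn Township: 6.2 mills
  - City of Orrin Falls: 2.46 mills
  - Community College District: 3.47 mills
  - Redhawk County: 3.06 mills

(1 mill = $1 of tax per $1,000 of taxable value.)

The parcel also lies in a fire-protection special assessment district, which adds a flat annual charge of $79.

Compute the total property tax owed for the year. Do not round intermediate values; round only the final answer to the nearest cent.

Assessed value = $680,800 × 0.7 = $476,560
Vance City USD: ($476,560 − $135,000) × 0.0093 = $341,560 × 0.0093 = $3,176.508
Elkhorn Township: $476,560 × 0.0062 = $2,954.672
City of Orrin Falls: $476,560 × 0.00246 = $1,172.3376
Community College District: ($476,560 − $135,000) × 0.00347 = $341,560 × 0.00347 = $1,185.2132
Redhawk County: ($476,560 − $135,000) × 0.00306 = $341,560 × 0.00306 = $1,045.1736
Levies subtotal = $9,533.9044
Total = $9,533.9044 + $79 = $9,612.9044

$9,612.90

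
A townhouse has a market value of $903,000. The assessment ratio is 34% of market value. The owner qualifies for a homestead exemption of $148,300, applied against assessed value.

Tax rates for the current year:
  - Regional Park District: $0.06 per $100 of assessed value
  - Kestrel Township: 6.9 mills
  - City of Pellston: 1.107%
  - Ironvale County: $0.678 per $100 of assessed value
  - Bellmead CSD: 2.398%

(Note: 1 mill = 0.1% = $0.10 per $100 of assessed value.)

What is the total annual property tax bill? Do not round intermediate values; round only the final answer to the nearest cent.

Assessed value = $903,000 × 0.34 = $307,020
Taxable value = $307,020 − $148,300 = $158,720
Regional Park District: $158,720 × 0.0006 = $95.232
Kestrel Township: $158,720 × 0.0069 = $1,095.168
City of Pellston: $158,720 × 0.01107 = $1,757.0304
Ironvale County: $158,720 × 0.00678 = $1,076.1216
Bellmead CSD: $158,720 × 0.02398 = $3,806.1056
Total = $7,829.6576

$7,829.66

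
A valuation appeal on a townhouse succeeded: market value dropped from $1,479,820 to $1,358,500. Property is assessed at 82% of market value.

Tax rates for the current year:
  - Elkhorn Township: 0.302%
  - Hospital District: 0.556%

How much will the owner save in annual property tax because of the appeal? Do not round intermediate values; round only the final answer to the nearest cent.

Old assessed value = $1,479,820 × 0.82 = $1,213,452.4
New assessed value = $1,358,500 × 0.82 = $1,113,970
Combined rate = 0.00302 + 0.00556 = 0.00858
Old tax = $1,213,452.4 × 0.00858 = $10,411.421592
New tax = $1,113,970 × 0.00858 = $9,557.8626
Reduction = $10,411.421592 − $9,557.8626 = $853.558992

$853.56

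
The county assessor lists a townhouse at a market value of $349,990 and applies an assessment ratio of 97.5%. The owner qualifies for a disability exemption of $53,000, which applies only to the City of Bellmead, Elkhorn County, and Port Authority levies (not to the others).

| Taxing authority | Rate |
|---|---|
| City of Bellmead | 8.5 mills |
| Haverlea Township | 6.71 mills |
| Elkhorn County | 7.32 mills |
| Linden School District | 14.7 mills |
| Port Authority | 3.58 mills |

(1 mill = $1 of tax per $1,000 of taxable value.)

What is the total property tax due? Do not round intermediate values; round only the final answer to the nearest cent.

Assessed value = $349,990 × 0.975 = $341,240.25
City of Bellmead: ($341,240.25 − $53,000) × 0.0085 = $288,240.25 × 0.0085 = $2,450.042125
Haverlea Township: $341,240.25 × 0.00671 = $2,289.7220775
Elkhorn County: ($341,240.25 − $53,000) × 0.00732 = $288,240.25 × 0.00732 = $2,109.91863
Linden School District: $341,240.25 × 0.0147 = $5,016.231675
Port Authority: ($341,240.25 − $53,000) × 0.00358 = $288,240.25 × 0.00358 = $1,031.900095
Total = $12,897.8146025

$12,897.81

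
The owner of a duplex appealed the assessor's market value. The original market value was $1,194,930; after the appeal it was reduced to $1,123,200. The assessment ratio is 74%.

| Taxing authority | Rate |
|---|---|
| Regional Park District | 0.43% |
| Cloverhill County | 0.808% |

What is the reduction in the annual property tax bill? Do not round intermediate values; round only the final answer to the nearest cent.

Old assessed value = $1,194,930 × 0.74 = $884,248.2
New assessed value = $1,123,200 × 0.74 = $831,168
Combined rate = 0.0043 + 0.00808 = 0.01238
Old tax = $884,248.2 × 0.01238 = $10,946.992716
New tax = $831,168 × 0.01238 = $10,289.85984
Reduction = $10,946.992716 − $10,289.85984 = $657.132876

$657.13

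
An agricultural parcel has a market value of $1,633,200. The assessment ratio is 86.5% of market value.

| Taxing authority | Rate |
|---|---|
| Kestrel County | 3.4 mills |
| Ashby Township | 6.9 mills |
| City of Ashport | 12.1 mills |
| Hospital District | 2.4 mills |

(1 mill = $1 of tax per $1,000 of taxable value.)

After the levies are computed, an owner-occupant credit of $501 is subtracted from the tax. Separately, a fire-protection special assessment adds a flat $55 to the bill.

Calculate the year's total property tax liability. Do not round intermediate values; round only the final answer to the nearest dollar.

Assessed value = $1,633,200 × 0.865 = $1,412,718
Kestrel County: $1,412,718 × 0.0034 = $4,803.2412
Ashby Township: $1,412,718 × 0.0069 = $9,747.7542
City of Ashport: $1,412,718 × 0.0121 = $17,093.8878
Hospital District: $1,412,718 × 0.0024 = $3,390.5232
Levies subtotal = $35,035.4064
After credit = $35,035.4064 − $501 = $34,534.4064
Total = $34,534.4064 + $55 = $34,589.4064

$34,589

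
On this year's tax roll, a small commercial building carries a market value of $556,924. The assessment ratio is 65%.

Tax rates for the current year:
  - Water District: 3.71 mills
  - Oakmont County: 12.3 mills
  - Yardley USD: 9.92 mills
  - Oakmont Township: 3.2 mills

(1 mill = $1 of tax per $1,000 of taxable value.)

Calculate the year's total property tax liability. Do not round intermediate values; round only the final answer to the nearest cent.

$10,545.08

Assessed value = $556,924 × 0.65 = $362,000.6
Water District: $362,000.6 × 0.00371 = $1,343.022226
Oakmont County: $362,000.6 × 0.0123 = $4,452.60738
Yardley USD: $362,000.6 × 0.00992 = $3,591.045952
Oakmont Township: $362,000.6 × 0.0032 = $1,158.40192
Total = $1,343.022226 + $4,452.60738 + $3,591.045952 + $1,158.40192 = $10,545.077478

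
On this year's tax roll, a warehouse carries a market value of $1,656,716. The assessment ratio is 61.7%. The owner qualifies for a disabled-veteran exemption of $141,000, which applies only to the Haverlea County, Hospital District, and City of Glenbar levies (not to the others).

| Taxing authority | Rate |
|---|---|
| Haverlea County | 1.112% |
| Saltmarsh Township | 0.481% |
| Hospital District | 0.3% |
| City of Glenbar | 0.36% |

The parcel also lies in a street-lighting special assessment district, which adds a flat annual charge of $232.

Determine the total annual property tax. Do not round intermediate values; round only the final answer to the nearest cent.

$20,763.51

Assessed value = $1,656,716 × 0.617 = $1,022,193.772
Haverlea County: ($1,022,193.772 − $141,000) × 0.01112 = $881,193.772 × 0.01112 = $9,798.87474464
Saltmarsh Township: $1,022,193.772 × 0.00481 = $4,916.75204332
Hospital District: ($1,022,193.772 − $141,000) × 0.003 = $881,193.772 × 0.003 = $2,643.581316
City of Glenbar: ($1,022,193.772 − $141,000) × 0.0036 = $881,193.772 × 0.0036 = $3,172.2975792
Levies subtotal = $20,531.50568316
Total = $20,531.50568316 + $232 = $20,763.50568316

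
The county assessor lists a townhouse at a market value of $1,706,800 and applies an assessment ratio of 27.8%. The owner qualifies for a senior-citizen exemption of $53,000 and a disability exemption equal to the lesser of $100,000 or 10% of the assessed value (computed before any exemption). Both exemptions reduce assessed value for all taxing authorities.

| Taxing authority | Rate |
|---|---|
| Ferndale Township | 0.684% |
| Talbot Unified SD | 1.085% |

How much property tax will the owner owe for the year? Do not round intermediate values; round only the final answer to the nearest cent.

Assessed value = $1,706,800 × 0.278 = $474,490.4
Disability exemption = min($100,000, 10% × $474,490.4) = min($100,000, $47,449.04) = $47,449.04 (percentage binds)
Taxable value = $474,490.4 − $53,000 − $47,449.04 = $374,041.36
Ferndale Township: $374,041.36 × 0.00684 = $2,558.4429024
Talbot Unified SD: $374,041.36 × 0.01085 = $4,058.348756
Total = $6,616.7916584

$6,616.79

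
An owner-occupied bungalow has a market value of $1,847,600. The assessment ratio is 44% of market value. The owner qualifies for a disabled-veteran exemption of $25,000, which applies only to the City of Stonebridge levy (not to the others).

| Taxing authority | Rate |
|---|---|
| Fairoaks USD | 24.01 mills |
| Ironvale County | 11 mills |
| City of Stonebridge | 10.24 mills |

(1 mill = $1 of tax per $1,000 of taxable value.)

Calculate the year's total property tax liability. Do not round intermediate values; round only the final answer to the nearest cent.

$36,529.72

Assessed value = $1,847,600 × 0.44 = $812,944
Fairoaks USD: $812,944 × 0.02401 = $19,518.78544
Ironvale County: $812,944 × 0.011 = $8,942.384
City of Stonebridge: ($812,944 − $25,000) × 0.01024 = $787,944 × 0.01024 = $8,068.54656
Total = $36,529.716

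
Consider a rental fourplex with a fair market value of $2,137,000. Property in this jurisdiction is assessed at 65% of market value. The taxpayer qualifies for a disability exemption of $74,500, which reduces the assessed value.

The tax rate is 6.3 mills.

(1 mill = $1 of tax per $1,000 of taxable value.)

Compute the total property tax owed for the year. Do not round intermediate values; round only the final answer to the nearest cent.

Assessed value = $2,137,000 × 0.65 = $1,389,050
Taxable value = $1,389,050 − $74,500 = $1,314,550
Tax = $1,314,550 × 0.0063 = $8,281.665

$8,281.67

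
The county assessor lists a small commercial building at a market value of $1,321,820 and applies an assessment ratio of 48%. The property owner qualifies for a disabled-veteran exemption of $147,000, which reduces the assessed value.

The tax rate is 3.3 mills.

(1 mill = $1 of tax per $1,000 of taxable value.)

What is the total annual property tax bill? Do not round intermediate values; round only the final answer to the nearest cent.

$1,608.66

Assessed value = $1,321,820 × 0.48 = $634,473.6
Taxable value = $634,473.6 − $147,000 = $487,473.6
Tax = $487,473.6 × 0.0033 = $1,608.66288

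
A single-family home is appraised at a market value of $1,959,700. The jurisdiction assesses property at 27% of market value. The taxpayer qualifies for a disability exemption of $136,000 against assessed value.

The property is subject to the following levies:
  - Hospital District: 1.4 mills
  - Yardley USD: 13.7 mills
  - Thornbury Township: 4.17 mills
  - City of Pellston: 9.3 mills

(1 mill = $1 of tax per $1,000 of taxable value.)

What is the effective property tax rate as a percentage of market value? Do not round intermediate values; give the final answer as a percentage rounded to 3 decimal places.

Assessed value = $1,959,700 × 0.27 = $529,119
Taxable value = $529,119 − $136,000 = $393,119
Hospital District: $393,119 × 0.0014 = $550.3666
Yardley USD: $393,119 × 0.0137 = $5,385.7303
Thornbury Township: $393,119 × 0.00417 = $1,639.30623
City of Pellston: $393,119 × 0.0093 = $3,656.0067
Total tax = $11,231.40983
Effective rate = $11,231.40983 ÷ $1,959,700 = 0.573% of market value

0.573%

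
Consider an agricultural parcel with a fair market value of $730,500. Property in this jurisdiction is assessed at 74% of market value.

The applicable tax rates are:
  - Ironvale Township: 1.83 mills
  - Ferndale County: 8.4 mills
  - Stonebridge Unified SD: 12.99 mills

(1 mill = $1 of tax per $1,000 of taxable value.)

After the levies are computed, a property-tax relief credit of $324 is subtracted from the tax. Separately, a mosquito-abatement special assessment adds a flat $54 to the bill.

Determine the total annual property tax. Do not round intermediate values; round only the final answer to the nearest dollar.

$12,282

Assessed value = $730,500 × 0.74 = $540,570
Ironvale Township: $540,570 × 0.00183 = $989.2431
Ferndale County: $540,570 × 0.0084 = $4,540.788
Stonebridge Unified SD: $540,570 × 0.01299 = $7,022.0043
Levies subtotal = $12,552.0354
After credit = $12,552.0354 − $324 = $12,228.0354
Total = $12,228.0354 + $54 = $12,282.0354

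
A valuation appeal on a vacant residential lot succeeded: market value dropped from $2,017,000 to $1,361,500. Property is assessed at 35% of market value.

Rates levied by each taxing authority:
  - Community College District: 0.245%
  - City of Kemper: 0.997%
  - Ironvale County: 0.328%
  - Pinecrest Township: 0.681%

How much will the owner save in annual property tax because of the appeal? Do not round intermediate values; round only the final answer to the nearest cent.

Old assessed value = $2,017,000 × 0.35 = $705,950
New assessed value = $1,361,500 × 0.35 = $476,525
Combined rate = 0.00245 + 0.00997 + 0.00328 + 0.00681 = 0.02251
Old tax = $705,950 × 0.02251 = $15,890.9345
New tax = $476,525 × 0.02251 = $10,726.57775
Reduction = $15,890.9345 − $10,726.57775 = $5,164.35675

$5,164.36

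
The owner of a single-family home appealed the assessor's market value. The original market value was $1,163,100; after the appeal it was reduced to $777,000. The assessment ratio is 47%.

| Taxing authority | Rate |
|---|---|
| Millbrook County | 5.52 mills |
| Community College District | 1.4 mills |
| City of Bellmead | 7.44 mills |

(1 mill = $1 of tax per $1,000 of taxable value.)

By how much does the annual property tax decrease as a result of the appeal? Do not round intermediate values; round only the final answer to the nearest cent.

$2,605.87

Old assessed value = $1,163,100 × 0.47 = $546,657
New assessed value = $777,000 × 0.47 = $365,190
Combined rate = 0.00552 + 0.0014 + 0.00744 = 0.01436
Old tax = $546,657 × 0.01436 = $7,849.99452
New tax = $365,190 × 0.01436 = $5,244.1284
Reduction = $7,849.99452 − $5,244.1284 = $2,605.86612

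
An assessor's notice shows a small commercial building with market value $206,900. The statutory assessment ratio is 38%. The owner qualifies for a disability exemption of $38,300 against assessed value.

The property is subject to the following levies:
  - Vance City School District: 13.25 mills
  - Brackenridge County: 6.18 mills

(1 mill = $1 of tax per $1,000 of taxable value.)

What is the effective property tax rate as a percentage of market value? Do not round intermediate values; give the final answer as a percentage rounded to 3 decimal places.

0.379%

Assessed value = $206,900 × 0.38 = $78,622
Taxable value = $78,622 − $38,300 = $40,322
Vance City School District: $40,322 × 0.01325 = $534.2665
Brackenridge County: $40,322 × 0.00618 = $249.18996
Total tax = $783.45646
Effective rate = $783.45646 ÷ $206,900 = 0.379% of market value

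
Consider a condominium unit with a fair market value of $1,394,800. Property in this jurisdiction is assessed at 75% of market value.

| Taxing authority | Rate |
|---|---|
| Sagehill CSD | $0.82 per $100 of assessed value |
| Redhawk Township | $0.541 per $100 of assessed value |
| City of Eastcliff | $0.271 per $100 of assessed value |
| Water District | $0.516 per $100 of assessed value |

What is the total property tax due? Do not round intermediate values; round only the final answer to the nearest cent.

Assessed value = $1,394,800 × 0.75 = $1,046,100
Sagehill CSD: $1,046,100 × 0.0082 = $8,578.02
Redhawk Township: $1,046,100 × 0.00541 = $5,659.401
City of Eastcliff: $1,046,100 × 0.00271 = $2,834.931
Water District: $1,046,100 × 0.00516 = $5,397.876
Total = $8,578.02 + $5,659.401 + $2,834.931 + $5,397.876 = $22,470.228

$22,470.23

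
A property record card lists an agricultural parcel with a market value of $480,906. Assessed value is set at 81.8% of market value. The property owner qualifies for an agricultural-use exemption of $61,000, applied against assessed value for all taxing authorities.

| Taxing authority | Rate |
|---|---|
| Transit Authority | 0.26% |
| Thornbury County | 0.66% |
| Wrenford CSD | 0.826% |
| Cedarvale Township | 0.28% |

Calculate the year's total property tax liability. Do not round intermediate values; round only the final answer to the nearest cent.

$6,734.04

Assessed value = $480,906 × 0.818 = $393,381.108
Taxable value = $393,381.108 − $61,000 = $332,381.108
Transit Authority: $332,381.108 × 0.0026 = $864.1908808
Thornbury County: $332,381.108 × 0.0066 = $2,193.7153128
Wrenford CSD: $332,381.108 × 0.00826 = $2,745.46795208
Cedarvale Township: $332,381.108 × 0.0028 = $930.6671024
Total = $864.1908808 + $2,193.7153128 + $2,745.46795208 + $930.6671024 = $6,734.04124808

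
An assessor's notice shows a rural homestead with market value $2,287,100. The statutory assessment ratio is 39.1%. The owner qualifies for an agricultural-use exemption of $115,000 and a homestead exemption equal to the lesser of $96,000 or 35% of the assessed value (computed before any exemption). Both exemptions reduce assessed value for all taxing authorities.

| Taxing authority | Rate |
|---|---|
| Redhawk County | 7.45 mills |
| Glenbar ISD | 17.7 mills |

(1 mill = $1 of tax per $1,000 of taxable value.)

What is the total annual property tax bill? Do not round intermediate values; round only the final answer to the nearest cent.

$17,183.89

Assessed value = $2,287,100 × 0.391 = $894,256.1
Homestead exemption = min($96,000, 35% × $894,256.1) = min($96,000, $312,989.635) = $96,000 (dollar cap binds)
Taxable value = $894,256.1 − $115,000 − $96,000 = $683,256.1
Redhawk County: $683,256.1 × 0.00745 = $5,090.257945
Glenbar ISD: $683,256.1 × 0.0177 = $12,093.63297
Total = $17,183.890915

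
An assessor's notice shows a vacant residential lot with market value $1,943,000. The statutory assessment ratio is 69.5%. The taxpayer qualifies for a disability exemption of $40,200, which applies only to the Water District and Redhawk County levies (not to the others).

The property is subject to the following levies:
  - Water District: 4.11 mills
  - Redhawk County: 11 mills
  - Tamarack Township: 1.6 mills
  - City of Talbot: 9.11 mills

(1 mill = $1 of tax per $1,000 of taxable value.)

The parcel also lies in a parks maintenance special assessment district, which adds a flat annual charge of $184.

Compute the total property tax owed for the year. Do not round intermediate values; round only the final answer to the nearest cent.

Assessed value = $1,943,000 × 0.695 = $1,350,385
Water District: ($1,350,385 − $40,200) × 0.00411 = $1,310,185 × 0.00411 = $5,384.86035
Redhawk County: ($1,350,385 − $40,200) × 0.011 = $1,310,185 × 0.011 = $14,412.035
Tamarack Township: $1,350,385 × 0.0016 = $2,160.616
City of Talbot: $1,350,385 × 0.00911 = $12,302.00735
Levies subtotal = $34,259.5187
Total = $34,259.5187 + $184 = $34,443.5187

$34,443.52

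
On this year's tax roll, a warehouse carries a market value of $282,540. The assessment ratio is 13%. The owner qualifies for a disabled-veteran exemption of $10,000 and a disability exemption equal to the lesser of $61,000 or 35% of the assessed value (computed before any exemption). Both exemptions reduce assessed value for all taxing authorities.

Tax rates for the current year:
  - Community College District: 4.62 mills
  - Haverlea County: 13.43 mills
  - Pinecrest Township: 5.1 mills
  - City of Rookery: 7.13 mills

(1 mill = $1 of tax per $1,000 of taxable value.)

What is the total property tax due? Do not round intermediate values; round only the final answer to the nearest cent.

$420.12

Assessed value = $282,540 × 0.13 = $36,730.2
Disability exemption = min($61,000, 35% × $36,730.2) = min($61,000, $12,855.57) = $12,855.57 (percentage binds)
Taxable value = $36,730.2 − $10,000 − $12,855.57 = $13,874.63
Community College District: $13,874.63 × 0.00462 = $64.1007906
Haverlea County: $13,874.63 × 0.01343 = $186.3362809
Pinecrest Township: $13,874.63 × 0.0051 = $70.760613
City of Rookery: $13,874.63 × 0.00713 = $98.9261119
Total = $420.1237964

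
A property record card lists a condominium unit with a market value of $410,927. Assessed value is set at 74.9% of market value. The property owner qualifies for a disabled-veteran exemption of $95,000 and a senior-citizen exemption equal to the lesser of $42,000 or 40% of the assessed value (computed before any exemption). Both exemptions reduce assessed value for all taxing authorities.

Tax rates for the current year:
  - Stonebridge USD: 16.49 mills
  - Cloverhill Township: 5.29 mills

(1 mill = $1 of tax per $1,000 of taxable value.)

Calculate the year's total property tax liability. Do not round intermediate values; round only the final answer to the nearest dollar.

$3,720

Assessed value = $410,927 × 0.749 = $307,784.323
Senior-citizen exemption = min($42,000, 40% × $307,784.323) = min($42,000, $123,113.7292) = $42,000 (dollar cap binds)
Taxable value = $307,784.323 − $95,000 − $42,000 = $170,784.323
Stonebridge USD: $170,784.323 × 0.01649 = $2,816.23348627
Cloverhill Township: $170,784.323 × 0.00529 = $903.44906867
Total = $3,719.68255494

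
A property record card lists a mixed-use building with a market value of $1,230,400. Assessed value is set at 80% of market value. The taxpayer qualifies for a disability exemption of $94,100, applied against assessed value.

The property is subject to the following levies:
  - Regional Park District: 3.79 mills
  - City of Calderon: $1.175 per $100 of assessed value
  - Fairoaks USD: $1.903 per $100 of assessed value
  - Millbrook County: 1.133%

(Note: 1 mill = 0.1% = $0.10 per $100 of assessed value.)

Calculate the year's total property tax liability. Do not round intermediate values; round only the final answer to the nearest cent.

$40,861.10

Assessed value = $1,230,400 × 0.8 = $984,320
Taxable value = $984,320 − $94,100 = $890,220
Regional Park District: $890,220 × 0.00379 = $3,373.9338
City of Calderon: $890,220 × 0.01175 = $10,460.085
Fairoaks USD: $890,220 × 0.01903 = $16,940.8866
Millbrook County: $890,220 × 0.01133 = $10,086.1926
Total = $40,861.098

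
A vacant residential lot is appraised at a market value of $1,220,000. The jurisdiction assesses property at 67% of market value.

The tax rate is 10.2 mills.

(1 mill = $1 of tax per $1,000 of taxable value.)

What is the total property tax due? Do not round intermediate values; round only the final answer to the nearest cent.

Assessed value = $1,220,000 × 0.67 = $817,400
Tax = $817,400 × 0.0102 = $8,337.48

$8,337.48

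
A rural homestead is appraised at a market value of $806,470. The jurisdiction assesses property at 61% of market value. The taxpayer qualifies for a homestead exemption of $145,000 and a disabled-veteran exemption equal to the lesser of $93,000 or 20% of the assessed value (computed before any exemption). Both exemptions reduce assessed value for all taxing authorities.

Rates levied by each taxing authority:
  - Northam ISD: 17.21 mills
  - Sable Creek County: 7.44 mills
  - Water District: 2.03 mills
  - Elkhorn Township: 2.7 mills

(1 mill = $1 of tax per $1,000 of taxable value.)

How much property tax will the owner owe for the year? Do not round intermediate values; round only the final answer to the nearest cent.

Assessed value = $806,470 × 0.61 = $491,946.7
Disabled-veteran exemption = min($93,000, 20% × $491,946.7) = min($93,000, $98,389.34) = $93,000 (dollar cap binds)
Taxable value = $491,946.7 − $145,000 − $93,000 = $253,946.7
Northam ISD: $253,946.7 × 0.01721 = $4,370.422707
Sable Creek County: $253,946.7 × 0.00744 = $1,889.363448
Water District: $253,946.7 × 0.00203 = $515.511801
Elkhorn Township: $253,946.7 × 0.0027 = $685.65609
Total = $7,460.954046

$7,460.95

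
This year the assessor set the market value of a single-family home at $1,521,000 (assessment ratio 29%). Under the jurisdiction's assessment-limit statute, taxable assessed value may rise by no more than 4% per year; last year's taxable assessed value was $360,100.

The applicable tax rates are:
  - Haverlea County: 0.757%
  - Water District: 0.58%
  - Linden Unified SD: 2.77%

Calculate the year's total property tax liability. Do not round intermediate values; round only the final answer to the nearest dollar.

$15,381

Uncapped assessed value = $1,521,000 × 0.29 = $441,090
Cap limit = $360,100 × 1.04 = $374,504
Taxable assessed value = min($441,090, $374,504) = $374,504 (cap binds)
Haverlea County: $374,504 × 0.00757 = $2,834.99528
Water District: $374,504 × 0.0058 = $2,172.1232
Linden Unified SD: $374,504 × 0.0277 = $10,373.7608
Total = $15,380.87928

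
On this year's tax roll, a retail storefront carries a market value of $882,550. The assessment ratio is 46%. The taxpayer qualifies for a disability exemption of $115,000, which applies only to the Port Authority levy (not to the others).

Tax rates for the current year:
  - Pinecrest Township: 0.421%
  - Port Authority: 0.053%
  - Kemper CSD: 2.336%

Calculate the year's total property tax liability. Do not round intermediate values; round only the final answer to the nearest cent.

$11,346.89

Assessed value = $882,550 × 0.46 = $405,973
Pinecrest Township: $405,973 × 0.00421 = $1,709.14633
Port Authority: ($405,973 − $115,000) × 0.00053 = $290,973 × 0.00053 = $154.21569
Kemper CSD: $405,973 × 0.02336 = $9,483.52928
Total = $11,346.8913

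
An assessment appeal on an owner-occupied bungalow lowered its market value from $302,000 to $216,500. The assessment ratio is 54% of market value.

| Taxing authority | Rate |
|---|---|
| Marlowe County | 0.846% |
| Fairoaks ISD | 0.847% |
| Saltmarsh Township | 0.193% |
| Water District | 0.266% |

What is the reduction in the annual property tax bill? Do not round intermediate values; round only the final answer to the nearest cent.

Old assessed value = $302,000 × 0.54 = $163,080
New assessed value = $216,500 × 0.54 = $116,910
Combined rate = 0.00846 + 0.00847 + 0.00193 + 0.00266 = 0.02152
Old tax = $163,080 × 0.02152 = $3,509.4816
New tax = $116,910 × 0.02152 = $2,515.9032
Reduction = $3,509.4816 − $2,515.9032 = $993.5784

$993.58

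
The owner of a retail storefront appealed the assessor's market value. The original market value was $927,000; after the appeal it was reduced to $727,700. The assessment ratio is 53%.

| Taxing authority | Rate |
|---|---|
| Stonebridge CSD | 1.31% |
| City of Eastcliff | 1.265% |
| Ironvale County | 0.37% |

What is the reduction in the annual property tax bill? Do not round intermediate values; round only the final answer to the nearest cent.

$3,110.77

Old assessed value = $927,000 × 0.53 = $491,310
New assessed value = $727,700 × 0.53 = $385,681
Combined rate = 0.0131 + 0.01265 + 0.0037 = 0.02945
Old tax = $491,310 × 0.02945 = $14,469.0795
New tax = $385,681 × 0.02945 = $11,358.30545
Reduction = $14,469.0795 − $11,358.30545 = $3,110.77405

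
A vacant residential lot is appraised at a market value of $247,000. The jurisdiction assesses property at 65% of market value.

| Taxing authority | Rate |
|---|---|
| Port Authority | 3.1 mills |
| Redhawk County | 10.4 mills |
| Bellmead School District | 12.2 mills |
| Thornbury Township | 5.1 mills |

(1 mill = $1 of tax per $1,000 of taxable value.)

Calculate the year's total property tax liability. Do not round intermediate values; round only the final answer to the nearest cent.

$4,944.94

Assessed value = $247,000 × 0.65 = $160,550
Port Authority: $160,550 × 0.0031 = $497.705
Redhawk County: $160,550 × 0.0104 = $1,669.72
Bellmead School District: $160,550 × 0.0122 = $1,958.71
Thornbury Township: $160,550 × 0.0051 = $818.805
Total = $497.705 + $1,669.72 + $1,958.71 + $818.805 = $4,944.94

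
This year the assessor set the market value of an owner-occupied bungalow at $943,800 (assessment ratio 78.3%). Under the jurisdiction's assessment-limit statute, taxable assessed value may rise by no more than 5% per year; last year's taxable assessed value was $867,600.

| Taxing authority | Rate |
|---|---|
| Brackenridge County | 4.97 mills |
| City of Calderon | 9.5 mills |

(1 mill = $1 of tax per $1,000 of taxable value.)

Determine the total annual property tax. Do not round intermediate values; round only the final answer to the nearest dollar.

Uncapped assessed value = $943,800 × 0.783 = $738,995.4
Cap limit = $867,600 × 1.05 = $910,980
Taxable assessed value = min($738,995.4, $910,980) = $738,995.4 (cap does not bind)
Brackenridge County: $738,995.4 × 0.00497 = $3,672.807138
City of Calderon: $738,995.4 × 0.0095 = $7,020.4563
Total = $10,693.263438

$10,693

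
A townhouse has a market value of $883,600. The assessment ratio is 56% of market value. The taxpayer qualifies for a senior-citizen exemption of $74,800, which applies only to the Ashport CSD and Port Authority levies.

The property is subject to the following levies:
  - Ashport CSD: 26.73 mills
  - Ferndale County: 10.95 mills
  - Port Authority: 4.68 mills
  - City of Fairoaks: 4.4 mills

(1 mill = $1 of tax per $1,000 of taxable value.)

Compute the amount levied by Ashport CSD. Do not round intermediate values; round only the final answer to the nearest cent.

$11,227.03

Assessed value = $883,600 × 0.56 = $494,816
Ashport CSD taxable value = $494,816 − $74,800 = $420,016
Ashport CSD levy = $420,016 × 0.02673 = $11,227.02768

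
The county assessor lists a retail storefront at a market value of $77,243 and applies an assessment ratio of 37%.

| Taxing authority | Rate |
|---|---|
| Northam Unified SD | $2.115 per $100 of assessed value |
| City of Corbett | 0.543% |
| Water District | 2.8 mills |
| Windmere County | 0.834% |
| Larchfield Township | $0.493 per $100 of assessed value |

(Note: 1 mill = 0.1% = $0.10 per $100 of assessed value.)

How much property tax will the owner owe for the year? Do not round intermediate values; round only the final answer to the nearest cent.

$1,218.93

Assessed value = $77,243 × 0.37 = $28,579.91
Northam Unified SD: $28,579.91 × 0.02115 = $604.4650965
City of Corbett: $28,579.91 × 0.00543 = $155.1889113
Water District: $28,579.91 × 0.0028 = $80.023748
Windmere County: $28,579.91 × 0.00834 = $238.3564494
Larchfield Township: $28,579.91 × 0.00493 = $140.8989563
Total = $1,218.9331615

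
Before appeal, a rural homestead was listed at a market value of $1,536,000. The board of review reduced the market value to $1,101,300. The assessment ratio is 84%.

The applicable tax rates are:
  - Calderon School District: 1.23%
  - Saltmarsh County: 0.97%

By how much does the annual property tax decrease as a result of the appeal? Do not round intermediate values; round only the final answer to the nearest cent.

$8,033.26

Old assessed value = $1,536,000 × 0.84 = $1,290,240
New assessed value = $1,101,300 × 0.84 = $925,092
Combined rate = 0.0123 + 0.0097 = 0.022
Old tax = $1,290,240 × 0.022 = $28,385.28
New tax = $925,092 × 0.022 = $20,352.024
Reduction = $28,385.28 − $20,352.024 = $8,033.256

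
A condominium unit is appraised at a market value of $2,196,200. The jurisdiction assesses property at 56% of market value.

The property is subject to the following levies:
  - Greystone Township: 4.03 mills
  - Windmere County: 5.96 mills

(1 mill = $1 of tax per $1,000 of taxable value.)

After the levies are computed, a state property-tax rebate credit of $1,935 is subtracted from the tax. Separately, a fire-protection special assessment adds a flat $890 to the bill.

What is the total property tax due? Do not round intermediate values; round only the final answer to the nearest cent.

$11,241.42

Assessed value = $2,196,200 × 0.56 = $1,229,872
Greystone Township: $1,229,872 × 0.00403 = $4,956.38416
Windmere County: $1,229,872 × 0.00596 = $7,330.03712
Levies subtotal = $12,286.42128
After credit = $12,286.42128 − $1,935 = $10,351.42128
Total = $10,351.42128 + $890 = $11,241.42128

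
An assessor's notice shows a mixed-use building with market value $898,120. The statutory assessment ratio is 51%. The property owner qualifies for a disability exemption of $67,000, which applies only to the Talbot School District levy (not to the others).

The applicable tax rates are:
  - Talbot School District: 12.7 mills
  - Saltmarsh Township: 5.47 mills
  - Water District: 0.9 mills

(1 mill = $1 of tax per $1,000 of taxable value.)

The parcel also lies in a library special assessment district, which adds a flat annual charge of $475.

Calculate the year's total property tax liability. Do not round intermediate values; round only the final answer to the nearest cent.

$8,358.95

Assessed value = $898,120 × 0.51 = $458,041.2
Talbot School District: ($458,041.2 − $67,000) × 0.0127 = $391,041.2 × 0.0127 = $4,966.22324
Saltmarsh Township: $458,041.2 × 0.00547 = $2,505.485364
Water District: $458,041.2 × 0.0009 = $412.23708
Levies subtotal = $7,883.945684
Total = $7,883.945684 + $475 = $8,358.945684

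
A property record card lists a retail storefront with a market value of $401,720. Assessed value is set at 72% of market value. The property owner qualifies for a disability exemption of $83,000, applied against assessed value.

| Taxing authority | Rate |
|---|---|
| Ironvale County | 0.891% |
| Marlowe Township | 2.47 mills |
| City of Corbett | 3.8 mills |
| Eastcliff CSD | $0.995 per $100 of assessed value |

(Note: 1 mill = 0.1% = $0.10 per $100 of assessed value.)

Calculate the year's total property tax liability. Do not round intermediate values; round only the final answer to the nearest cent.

$5,182.77

Assessed value = $401,720 × 0.72 = $289,238.4
Taxable value = $289,238.4 − $83,000 = $206,238.4
Ironvale County: $206,238.4 × 0.00891 = $1,837.584144
Marlowe Township: $206,238.4 × 0.00247 = $509.408848
City of Corbett: $206,238.4 × 0.0038 = $783.70592
Eastcliff CSD: $206,238.4 × 0.00995 = $2,052.07208
Total = $5,182.770992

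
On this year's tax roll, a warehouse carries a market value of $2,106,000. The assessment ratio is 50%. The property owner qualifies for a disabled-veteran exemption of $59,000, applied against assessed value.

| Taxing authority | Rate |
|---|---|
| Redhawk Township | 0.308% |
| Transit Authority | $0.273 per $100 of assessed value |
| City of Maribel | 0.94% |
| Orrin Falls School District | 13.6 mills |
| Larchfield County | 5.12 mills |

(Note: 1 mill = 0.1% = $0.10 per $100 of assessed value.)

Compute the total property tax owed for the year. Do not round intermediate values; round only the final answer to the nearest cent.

Assessed value = $2,106,000 × 0.5 = $1,053,000
Taxable value = $1,053,000 − $59,000 = $994,000
Redhawk Township: $994,000 × 0.00308 = $3,061.52
Transit Authority: $994,000 × 0.00273 = $2,713.62
City of Maribel: $994,000 × 0.0094 = $9,343.6
Orrin Falls School District: $994,000 × 0.0136 = $13,518.4
Larchfield County: $994,000 × 0.00512 = $5,089.28
Total = $33,726.42

$33,726.42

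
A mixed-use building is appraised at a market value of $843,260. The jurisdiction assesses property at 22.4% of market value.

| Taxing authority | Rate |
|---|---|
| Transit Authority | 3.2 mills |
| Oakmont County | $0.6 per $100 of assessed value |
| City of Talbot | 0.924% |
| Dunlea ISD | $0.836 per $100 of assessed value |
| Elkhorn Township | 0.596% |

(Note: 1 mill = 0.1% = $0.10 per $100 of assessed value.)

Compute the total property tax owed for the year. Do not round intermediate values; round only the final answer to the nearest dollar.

$6,188

Assessed value = $843,260 × 0.224 = $188,890.24
Transit Authority: $188,890.24 × 0.0032 = $604.448768
Oakmont County: $188,890.24 × 0.006 = $1,133.34144
City of Talbot: $188,890.24 × 0.00924 = $1,745.3458176
Dunlea ISD: $188,890.24 × 0.00836 = $1,579.1224064
Elkhorn Township: $188,890.24 × 0.00596 = $1,125.7858304
Total = $6,188.0442624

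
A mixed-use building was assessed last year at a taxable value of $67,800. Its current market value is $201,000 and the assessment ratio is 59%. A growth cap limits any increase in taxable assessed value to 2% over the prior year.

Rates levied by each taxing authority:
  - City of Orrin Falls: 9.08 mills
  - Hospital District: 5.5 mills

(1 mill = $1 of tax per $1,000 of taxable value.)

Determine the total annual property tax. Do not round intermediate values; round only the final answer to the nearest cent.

Uncapped assessed value = $201,000 × 0.59 = $118,590
Cap limit = $67,800 × 1.02 = $69,156
Taxable assessed value = min($118,590, $69,156) = $69,156 (cap binds)
City of Orrin Falls: $69,156 × 0.00908 = $627.93648
Hospital District: $69,156 × 0.0055 = $380.358
Total = $1,008.29448

$1,008.29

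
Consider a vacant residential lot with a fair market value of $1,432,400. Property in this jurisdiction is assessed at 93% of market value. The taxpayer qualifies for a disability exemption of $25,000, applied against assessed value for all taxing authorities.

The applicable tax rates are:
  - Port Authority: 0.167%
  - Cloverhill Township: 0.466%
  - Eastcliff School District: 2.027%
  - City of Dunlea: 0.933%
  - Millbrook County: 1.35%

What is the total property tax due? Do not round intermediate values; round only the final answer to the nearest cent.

Assessed value = $1,432,400 × 0.93 = $1,332,132
Taxable value = $1,332,132 − $25,000 = $1,307,132
Port Authority: $1,307,132 × 0.00167 = $2,182.91044
Cloverhill Township: $1,307,132 × 0.00466 = $6,091.23512
Eastcliff School District: $1,307,132 × 0.02027 = $26,495.56564
City of Dunlea: $1,307,132 × 0.00933 = $12,195.54156
Millbrook County: $1,307,132 × 0.0135 = $17,646.282
Total = $2,182.91044 + $6,091.23512 + $26,495.56564 + $12,195.54156 + $17,646.282 = $64,611.53476

$64,611.53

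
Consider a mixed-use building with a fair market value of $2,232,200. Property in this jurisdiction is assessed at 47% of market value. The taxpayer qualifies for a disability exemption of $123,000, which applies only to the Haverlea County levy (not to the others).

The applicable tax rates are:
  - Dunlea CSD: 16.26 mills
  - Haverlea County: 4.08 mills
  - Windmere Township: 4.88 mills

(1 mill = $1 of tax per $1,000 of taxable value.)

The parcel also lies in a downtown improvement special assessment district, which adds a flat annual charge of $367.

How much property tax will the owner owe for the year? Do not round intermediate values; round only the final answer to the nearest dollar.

$26,324

Assessed value = $2,232,200 × 0.47 = $1,049,134
Dunlea CSD: $1,049,134 × 0.01626 = $17,058.91884
Haverlea County: ($1,049,134 − $123,000) × 0.00408 = $926,134 × 0.00408 = $3,778.62672
Windmere Township: $1,049,134 × 0.00488 = $5,119.77392
Levies subtotal = $25,957.31948
Total = $25,957.31948 + $367 = $26,324.31948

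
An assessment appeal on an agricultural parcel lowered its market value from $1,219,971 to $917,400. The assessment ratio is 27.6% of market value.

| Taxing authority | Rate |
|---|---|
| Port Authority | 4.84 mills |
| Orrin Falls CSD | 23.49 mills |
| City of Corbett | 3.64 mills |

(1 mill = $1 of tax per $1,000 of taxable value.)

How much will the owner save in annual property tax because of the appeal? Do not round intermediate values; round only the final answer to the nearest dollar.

Old assessed value = $1,219,971 × 0.276 = $336,711.996
New assessed value = $917,400 × 0.276 = $253,202.4
Combined rate = 0.00484 + 0.02349 + 0.00364 = 0.03197
Old tax = $336,711.996 × 0.03197 = $10,764.68251212
New tax = $253,202.4 × 0.03197 = $8,094.880728
Reduction = $10,764.68251212 − $8,094.880728 = $2,669.80178412

$2,670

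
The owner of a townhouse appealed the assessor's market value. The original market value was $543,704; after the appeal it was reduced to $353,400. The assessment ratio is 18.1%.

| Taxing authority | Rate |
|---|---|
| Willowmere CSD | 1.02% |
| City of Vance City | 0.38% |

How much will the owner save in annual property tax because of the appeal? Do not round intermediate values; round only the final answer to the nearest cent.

$482.23

Old assessed value = $543,704 × 0.181 = $98,410.424
New assessed value = $353,400 × 0.181 = $63,965.4
Combined rate = 0.0102 + 0.0038 = 0.014
Old tax = $98,410.424 × 0.014 = $1,377.745936
New tax = $63,965.4 × 0.014 = $895.5156
Reduction = $1,377.745936 − $895.5156 = $482.230336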